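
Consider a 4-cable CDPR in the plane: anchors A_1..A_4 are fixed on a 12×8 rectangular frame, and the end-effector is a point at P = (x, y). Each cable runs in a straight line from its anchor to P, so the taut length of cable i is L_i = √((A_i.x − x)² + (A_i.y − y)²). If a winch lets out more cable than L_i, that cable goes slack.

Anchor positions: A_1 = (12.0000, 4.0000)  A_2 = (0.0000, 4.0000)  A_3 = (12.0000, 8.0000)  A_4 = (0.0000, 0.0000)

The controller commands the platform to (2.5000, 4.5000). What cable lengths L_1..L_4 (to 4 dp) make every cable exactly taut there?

(9.5131, 2.5495, 10.1242, 5.1478)

L_1: Δ = A_1−P = (9.5000, -0.5000) → ‖Δ‖ = √90.5000 = 9.5131
L_2: Δ = A_2−P = (-2.5000, -0.5000) → ‖Δ‖ = √6.5000 = 2.5495
L_3: Δ = A_3−P = (9.5000, 3.5000) → ‖Δ‖ = √102.5000 = 10.1242
L_4: Δ = A_4−P = (-2.5000, -4.5000) → ‖Δ‖ = √26.5000 = 5.1478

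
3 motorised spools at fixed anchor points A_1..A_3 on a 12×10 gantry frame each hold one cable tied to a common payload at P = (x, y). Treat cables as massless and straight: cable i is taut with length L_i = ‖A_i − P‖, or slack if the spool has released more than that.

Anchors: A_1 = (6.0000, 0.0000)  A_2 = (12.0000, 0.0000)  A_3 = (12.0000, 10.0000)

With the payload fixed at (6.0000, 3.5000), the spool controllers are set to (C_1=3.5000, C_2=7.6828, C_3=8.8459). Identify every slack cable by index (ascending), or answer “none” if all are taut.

i=1: geometric 3.5000 vs commanded 3.5000 ⇒ taut
i=2: geometric 6.9462 vs commanded 7.6828 ⇒ slack
i=3: geometric 8.8459 vs commanded 8.8459 ⇒ taut

2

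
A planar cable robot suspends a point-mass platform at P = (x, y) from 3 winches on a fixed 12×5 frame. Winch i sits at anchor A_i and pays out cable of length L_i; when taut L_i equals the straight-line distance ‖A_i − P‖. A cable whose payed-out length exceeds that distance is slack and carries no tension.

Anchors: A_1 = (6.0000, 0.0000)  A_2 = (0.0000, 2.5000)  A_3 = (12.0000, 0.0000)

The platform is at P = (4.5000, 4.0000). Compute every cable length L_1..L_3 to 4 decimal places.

(4.2720, 4.7434, 8.5000)

L_1: Δ = A_1−P = (1.5000, -4.0000) → ‖Δ‖ = √18.2500 = 4.2720
L_2: Δ = A_2−P = (-4.5000, -1.5000) → ‖Δ‖ = √22.5000 = 4.7434
L_3: Δ = A_3−P = (7.5000, -4.0000) → ‖Δ‖ = √72.2500 = 8.5000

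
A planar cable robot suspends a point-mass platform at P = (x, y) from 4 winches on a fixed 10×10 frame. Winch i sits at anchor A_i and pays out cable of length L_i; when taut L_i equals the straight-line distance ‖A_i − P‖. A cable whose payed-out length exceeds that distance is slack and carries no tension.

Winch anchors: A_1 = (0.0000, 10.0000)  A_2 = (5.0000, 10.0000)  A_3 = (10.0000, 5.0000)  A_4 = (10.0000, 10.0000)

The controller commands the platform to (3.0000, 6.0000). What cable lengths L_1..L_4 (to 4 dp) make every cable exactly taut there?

(5.0000, 4.4721, 7.0711, 8.0623)

L_1: Δ = A_1−P = (-3.0000, 4.0000) → ‖Δ‖ = √25.0000 = 5.0000
L_2: Δ = A_2−P = (2.0000, 4.0000) → ‖Δ‖ = √20.0000 = 4.4721
L_3: Δ = A_3−P = (7.0000, -1.0000) → ‖Δ‖ = √50.0000 = 7.0711
L_4: Δ = A_4−P = (7.0000, 4.0000) → ‖Δ‖ = √65.0000 = 8.0623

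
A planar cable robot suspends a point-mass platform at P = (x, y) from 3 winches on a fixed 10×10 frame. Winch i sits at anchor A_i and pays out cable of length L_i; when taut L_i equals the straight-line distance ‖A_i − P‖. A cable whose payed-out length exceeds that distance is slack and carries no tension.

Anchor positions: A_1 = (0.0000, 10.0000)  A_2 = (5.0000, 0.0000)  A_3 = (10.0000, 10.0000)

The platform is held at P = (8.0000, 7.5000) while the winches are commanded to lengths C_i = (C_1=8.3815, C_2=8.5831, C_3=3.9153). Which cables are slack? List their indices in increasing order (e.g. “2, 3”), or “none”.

2, 3

cable 1: √((-8.0000)²+(2.5000)²)=8.3815, C_1=8.3815: taut
cable 2: √((-3.0000)²+(-7.5000)²)=8.0777, C_2=8.5831: slack
cable 3: √((2.0000)²+(2.5000)²)=3.2016, C_3=3.9153: slack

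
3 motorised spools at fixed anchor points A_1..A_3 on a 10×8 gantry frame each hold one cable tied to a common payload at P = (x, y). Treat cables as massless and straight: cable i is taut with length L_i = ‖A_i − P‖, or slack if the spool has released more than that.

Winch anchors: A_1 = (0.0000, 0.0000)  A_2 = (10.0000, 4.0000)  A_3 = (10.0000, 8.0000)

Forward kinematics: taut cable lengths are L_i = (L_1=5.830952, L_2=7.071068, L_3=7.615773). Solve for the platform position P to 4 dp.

circle eqns → linear via eq_j − eq_1; set c_j = A_j·A_j − L_j²
c_1 = 0.0000+0.0000−34.0000 = -34.0000
-20.0000·x − 8.0000·y = c_1−c_2 = -100.0000
-20.0000·x − 16.0000·y = c_1−c_3 = -140.0000
solve first two rows → x=3.0000, y=5.0000

(3.0000, 5.0000)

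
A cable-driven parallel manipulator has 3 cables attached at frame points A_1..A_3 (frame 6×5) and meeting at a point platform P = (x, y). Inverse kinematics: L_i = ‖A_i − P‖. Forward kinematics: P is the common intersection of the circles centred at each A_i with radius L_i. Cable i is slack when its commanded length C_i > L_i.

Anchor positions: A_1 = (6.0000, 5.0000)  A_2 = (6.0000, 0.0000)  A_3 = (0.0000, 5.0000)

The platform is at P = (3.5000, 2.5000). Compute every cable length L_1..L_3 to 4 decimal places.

L_1 = √((6.0000−3.5000)² + (5.0000−2.5000)²) = 3.5355
L_2 = √((6.0000−3.5000)² + (0.0000−2.5000)²) = 3.5355
L_3 = √((0.0000−3.5000)² + (5.0000−2.5000)²) = 4.3012

(3.5355, 3.5355, 4.3012)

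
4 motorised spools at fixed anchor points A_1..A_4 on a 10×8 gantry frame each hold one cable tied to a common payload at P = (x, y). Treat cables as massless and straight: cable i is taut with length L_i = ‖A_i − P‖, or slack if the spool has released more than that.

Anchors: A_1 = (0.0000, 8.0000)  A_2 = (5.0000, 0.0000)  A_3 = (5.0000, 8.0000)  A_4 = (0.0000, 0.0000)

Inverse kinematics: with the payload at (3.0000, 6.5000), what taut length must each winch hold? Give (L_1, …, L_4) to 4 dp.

(3.3541, 6.8007, 2.5000, 7.1589)

cable 1: Δx=-3.0000, Δy=1.5000; L_1 = √(Δx²+Δy²) = 3.3541
cable 2: Δx=2.0000, Δy=-6.5000; L_2 = √(Δx²+Δy²) = 6.8007
cable 3: Δx=2.0000, Δy=1.5000; L_3 = √(Δx²+Δy²) = 2.5000
cable 4: Δx=-3.0000, Δy=-6.5000; L_4 = √(Δx²+Δy²) = 7.1589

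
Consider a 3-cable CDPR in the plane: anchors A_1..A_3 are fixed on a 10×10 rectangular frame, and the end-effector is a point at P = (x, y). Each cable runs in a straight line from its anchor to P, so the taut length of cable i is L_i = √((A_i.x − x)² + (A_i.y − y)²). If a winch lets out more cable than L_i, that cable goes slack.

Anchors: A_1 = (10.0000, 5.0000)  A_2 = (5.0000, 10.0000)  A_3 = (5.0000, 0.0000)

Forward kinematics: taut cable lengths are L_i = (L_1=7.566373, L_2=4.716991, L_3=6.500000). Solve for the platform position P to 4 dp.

circle eqns → linear via eq_j − eq_1; set c_j = A_j·A_j − L_j²
c_1 = 100.0000+25.0000−57.2500 = 67.7500
10.0000·x − 10.0000·y = c_1−c_2 = -35.0000
10.0000·x + 10.0000·y = c_1−c_3 = 85.0000
solve first two rows → x=2.5000, y=6.0000

(2.5000, 6.0000)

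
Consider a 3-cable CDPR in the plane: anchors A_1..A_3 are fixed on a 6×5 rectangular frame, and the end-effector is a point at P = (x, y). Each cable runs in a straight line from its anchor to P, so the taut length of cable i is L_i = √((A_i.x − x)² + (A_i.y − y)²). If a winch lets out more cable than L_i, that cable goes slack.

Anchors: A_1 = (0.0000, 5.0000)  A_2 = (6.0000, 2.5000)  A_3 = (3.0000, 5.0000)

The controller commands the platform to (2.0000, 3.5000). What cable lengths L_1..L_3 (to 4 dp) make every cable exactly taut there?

(2.5000, 4.1231, 1.8028)

L_1 = √((0.0000−2.0000)² + (5.0000−3.5000)²) = 2.5000
L_2 = √((6.0000−2.0000)² + (2.5000−3.5000)²) = 4.1231
L_3 = √((3.0000−2.0000)² + (5.0000−3.5000)²) = 1.8028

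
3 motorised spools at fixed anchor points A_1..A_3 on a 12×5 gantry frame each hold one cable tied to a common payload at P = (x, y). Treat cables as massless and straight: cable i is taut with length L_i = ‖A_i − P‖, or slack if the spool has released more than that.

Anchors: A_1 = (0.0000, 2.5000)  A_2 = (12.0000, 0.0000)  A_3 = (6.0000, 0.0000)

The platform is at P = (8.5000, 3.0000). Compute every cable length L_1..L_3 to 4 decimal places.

(8.5147, 4.6098, 3.9051)

L_1: Δ = A_1−P = (-8.5000, -0.5000) → ‖Δ‖ = √72.5000 = 8.5147
L_2: Δ = A_2−P = (3.5000, -3.0000) → ‖Δ‖ = √21.2500 = 4.6098
L_3: Δ = A_3−P = (-2.5000, -3.0000) → ‖Δ‖ = √15.2500 = 3.9051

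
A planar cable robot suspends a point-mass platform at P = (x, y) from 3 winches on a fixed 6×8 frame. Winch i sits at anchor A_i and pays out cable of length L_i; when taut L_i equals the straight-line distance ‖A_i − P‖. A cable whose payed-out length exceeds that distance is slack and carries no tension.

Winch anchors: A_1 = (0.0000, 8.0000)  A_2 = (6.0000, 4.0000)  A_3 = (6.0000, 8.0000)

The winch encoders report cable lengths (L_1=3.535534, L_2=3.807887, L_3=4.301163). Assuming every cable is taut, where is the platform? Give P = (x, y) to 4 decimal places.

expand ‖A_i−P‖²=L_i² and subtract eq 1 (q_i ≔ ‖A_i‖²−L_i²)
q_1 = 0.0000+64.0000−12.5000 = 51.5000
eq1−eq2 → [-12.0000  8.0000]·P = 14.0000
eq1−eq3 → [-12.0000  0.0000]·P = -30.0000
2×2 solve → P = (2.5000, 5.5000)

(2.5000, 5.5000)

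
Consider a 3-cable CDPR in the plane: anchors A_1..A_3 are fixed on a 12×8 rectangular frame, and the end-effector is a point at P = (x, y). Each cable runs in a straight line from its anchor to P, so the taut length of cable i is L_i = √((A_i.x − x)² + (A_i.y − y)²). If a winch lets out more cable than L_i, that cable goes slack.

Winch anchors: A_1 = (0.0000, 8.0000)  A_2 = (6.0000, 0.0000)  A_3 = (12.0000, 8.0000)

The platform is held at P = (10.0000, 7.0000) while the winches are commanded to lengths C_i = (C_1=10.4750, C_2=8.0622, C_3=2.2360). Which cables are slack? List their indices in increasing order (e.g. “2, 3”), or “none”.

i=1: geometric 10.0499 vs commanded 10.4750 ⇒ slack
i=2: geometric 8.0623 vs commanded 8.0622 ⇒ taut
i=3: geometric 2.2361 vs commanded 2.2360 ⇒ taut

1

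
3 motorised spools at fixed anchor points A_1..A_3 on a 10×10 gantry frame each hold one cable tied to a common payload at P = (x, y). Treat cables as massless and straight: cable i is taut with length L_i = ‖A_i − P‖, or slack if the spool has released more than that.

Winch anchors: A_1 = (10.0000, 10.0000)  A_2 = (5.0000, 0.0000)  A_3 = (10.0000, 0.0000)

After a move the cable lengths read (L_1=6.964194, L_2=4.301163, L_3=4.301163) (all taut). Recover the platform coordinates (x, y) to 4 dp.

circle eqns → linear via eq_j − eq_1; set q_j = A_j·A_j − L_j²
q_1 = 100.0000+100.0000−48.5000 = 151.5000
10.0000·x + 20.0000·y = q_1−q_2 = 145.0000
0.0000·x + 20.0000·y = q_1−q_3 = 70.0000
solve first two rows → x=7.5000, y=3.5000

(7.5000, 3.5000)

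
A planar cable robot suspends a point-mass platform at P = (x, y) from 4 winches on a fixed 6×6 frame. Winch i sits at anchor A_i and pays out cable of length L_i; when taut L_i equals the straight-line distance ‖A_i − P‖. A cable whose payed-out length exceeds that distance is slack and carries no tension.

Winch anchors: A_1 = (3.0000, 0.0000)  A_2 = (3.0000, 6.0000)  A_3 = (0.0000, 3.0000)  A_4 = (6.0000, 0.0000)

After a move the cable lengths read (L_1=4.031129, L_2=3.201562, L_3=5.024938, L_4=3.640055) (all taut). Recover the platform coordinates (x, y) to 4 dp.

(5.0000, 3.5000)

circle eqns → linear via eq_j − eq_1; set k_j = A_j·A_j − L_j²
k_1 = 9.0000+0.0000−16.2500 = -7.2500
0.0000·x − 12.0000·y = k_1−k_2 = -42.0000
6.0000·x − 6.0000·y = k_1−k_3 = 9.0000
-6.0000·x + 0.0000·y = k_1−k_4 = -30.0000
solve first two rows → x=5.0000, y=3.5000
check cable 4: ‖A_4−P‖² = 13.2500 ≈ L_4² = 13.2500 ✓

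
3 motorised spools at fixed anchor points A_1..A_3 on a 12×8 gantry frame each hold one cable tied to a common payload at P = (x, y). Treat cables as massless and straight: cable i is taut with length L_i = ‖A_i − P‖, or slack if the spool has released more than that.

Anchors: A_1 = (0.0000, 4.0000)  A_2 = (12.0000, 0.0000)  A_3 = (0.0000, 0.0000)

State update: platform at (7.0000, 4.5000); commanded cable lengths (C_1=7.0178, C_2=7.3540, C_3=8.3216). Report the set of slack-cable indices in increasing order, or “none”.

2

cable 1: √((-7.0000)²+(-0.5000)²)=7.0178, C_1=7.0178: taut
cable 2: √((5.0000)²+(-4.5000)²)=6.7268, C_2=7.3540: slack
cable 3: √((-7.0000)²+(-4.5000)²)=8.3217, C_3=8.3216: taut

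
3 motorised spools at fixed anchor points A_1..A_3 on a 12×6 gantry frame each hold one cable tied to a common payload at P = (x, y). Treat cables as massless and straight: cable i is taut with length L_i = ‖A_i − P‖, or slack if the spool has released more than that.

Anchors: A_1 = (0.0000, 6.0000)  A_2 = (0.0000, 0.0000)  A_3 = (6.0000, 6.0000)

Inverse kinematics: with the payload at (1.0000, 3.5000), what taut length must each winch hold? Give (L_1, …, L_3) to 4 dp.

(2.6926, 3.6401, 5.5902)

cable 1: Δx=-1.0000, Δy=2.5000; L_1 = √(Δx²+Δy²) = 2.6926
cable 2: Δx=-1.0000, Δy=-3.5000; L_2 = √(Δx²+Δy²) = 3.6401
cable 3: Δx=5.0000, Δy=2.5000; L_3 = √(Δx²+Δy²) = 5.5902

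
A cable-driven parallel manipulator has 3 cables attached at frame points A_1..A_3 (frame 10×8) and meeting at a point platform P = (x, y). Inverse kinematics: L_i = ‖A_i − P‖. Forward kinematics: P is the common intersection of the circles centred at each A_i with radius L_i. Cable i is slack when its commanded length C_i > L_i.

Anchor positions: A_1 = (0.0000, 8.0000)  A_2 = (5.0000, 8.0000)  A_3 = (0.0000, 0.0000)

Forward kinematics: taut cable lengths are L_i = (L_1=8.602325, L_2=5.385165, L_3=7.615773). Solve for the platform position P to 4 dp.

(7.0000, 3.0000)

each cable: (A_i−P)·(A_i−P) = L_i²; let q_i = ‖A_i‖²−L_i²
q_1 = 0.0000+64.0000−74.0000 = -10.0000
row 1: -10.0000x + 0.0000y = -70.0000  (q_2=60.0000)
row 2: 0.0000x + 16.0000y = 48.0000  (q_3=-58.0000)
Cramer on rows 1–2 → x = 7.0000, y = 3.0000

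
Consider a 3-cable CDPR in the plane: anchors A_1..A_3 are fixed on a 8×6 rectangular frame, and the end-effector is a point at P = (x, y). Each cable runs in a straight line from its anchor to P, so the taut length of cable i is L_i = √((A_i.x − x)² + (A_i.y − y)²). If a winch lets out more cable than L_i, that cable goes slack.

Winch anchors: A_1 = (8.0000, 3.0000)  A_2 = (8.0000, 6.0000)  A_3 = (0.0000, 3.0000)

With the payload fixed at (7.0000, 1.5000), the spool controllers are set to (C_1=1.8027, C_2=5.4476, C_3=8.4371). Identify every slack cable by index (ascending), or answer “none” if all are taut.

2, 3

cable 1: √((1.0000)²+(1.5000)²)=1.8028, C_1=1.8027: taut
cable 2: √((1.0000)²+(4.5000)²)=4.6098, C_2=5.4476: slack
cable 3: √((-7.0000)²+(1.5000)²)=7.1589, C_3=8.4371: slack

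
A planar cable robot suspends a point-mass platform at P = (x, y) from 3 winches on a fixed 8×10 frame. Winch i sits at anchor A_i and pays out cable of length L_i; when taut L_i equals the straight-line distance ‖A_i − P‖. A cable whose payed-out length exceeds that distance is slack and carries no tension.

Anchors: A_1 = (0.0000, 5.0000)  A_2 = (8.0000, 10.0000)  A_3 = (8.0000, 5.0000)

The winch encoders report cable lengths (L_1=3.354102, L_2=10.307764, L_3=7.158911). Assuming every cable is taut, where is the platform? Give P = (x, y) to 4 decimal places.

circle eqns → linear via eq_j − eq_1; set c_j = A_j·A_j − L_j²
c_1 = 0.0000+25.0000−11.2500 = 13.7500
-16.0000·x − 10.0000·y = c_1−c_2 = -44.0000
-16.0000·x + 0.0000·y = c_1−c_3 = -24.0000
solve first two rows → x=1.5000, y=2.0000

(1.5000, 2.0000)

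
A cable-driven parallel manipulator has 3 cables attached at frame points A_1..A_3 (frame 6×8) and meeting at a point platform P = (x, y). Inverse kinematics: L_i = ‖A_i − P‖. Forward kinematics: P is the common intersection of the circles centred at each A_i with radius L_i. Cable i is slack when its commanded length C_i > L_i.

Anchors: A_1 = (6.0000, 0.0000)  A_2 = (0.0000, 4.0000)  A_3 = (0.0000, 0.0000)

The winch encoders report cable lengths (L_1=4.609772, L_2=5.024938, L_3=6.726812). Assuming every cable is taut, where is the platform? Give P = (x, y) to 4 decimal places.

each cable: (A_i−P)·(A_i−P) = L_i²; let k_i = ‖A_i‖²−L_i²
k_1 = 36.0000+0.0000−21.2500 = 14.7500
row 1: 12.0000x − 8.0000y = 24.0000  (k_2=-9.2500)
row 2: 12.0000x + 0.0000y = 60.0000  (k_3=-45.2500)
Cramer on rows 1–2 → x = 5.0000, y = 4.5000

(5.0000, 4.5000)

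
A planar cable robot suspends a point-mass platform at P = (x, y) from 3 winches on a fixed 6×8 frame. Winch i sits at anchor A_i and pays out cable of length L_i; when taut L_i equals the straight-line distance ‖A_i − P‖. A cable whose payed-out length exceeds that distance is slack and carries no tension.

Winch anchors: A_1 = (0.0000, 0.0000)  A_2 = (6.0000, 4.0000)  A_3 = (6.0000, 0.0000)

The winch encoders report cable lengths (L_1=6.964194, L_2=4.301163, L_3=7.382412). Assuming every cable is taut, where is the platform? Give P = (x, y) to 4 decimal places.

each cable: (A_i−P)·(A_i−P) = L_i²; let q_i = ‖A_i‖²−L_i²
q_1 = 0.0000+0.0000−48.5000 = -48.5000
row 1: -12.0000x − 8.0000y = -82.0000  (q_2=33.5000)
row 2: -12.0000x + 0.0000y = -30.0000  (q_3=-18.5000)
Cramer on rows 1–2 → x = 2.5000, y = 6.5000

(2.5000, 6.5000)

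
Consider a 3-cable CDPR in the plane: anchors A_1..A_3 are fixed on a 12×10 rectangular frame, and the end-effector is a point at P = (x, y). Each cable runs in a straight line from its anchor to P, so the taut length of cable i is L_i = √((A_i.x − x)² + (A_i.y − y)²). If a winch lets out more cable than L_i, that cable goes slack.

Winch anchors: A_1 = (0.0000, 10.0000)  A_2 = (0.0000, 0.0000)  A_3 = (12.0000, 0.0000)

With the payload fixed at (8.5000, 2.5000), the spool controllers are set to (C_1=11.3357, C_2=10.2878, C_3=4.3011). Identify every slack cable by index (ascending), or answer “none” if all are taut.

i=1: geometric 11.3358 vs commanded 11.3357 ⇒ taut
i=2: geometric 8.8600 vs commanded 10.2878 ⇒ slack
i=3: geometric 4.3012 vs commanded 4.3011 ⇒ taut

2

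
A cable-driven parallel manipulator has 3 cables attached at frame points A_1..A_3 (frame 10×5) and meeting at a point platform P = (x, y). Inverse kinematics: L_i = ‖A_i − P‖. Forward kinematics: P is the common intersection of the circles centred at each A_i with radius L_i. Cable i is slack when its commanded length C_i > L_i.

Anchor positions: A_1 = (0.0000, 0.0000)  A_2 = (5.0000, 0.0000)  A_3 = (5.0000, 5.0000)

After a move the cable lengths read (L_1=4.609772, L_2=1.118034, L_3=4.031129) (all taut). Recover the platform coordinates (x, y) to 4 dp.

each cable: (A_i−P)·(A_i−P) = L_i²; let q_i = ‖A_i‖²−L_i²
q_1 = 0.0000+0.0000−21.2500 = -21.2500
row 1: -10.0000x + 0.0000y = -45.0000  (q_2=23.7500)
row 2: -10.0000x − 10.0000y = -55.0000  (q_3=33.7500)
Cramer on rows 1–2 → x = 4.5000, y = 1.0000

(4.5000, 1.0000)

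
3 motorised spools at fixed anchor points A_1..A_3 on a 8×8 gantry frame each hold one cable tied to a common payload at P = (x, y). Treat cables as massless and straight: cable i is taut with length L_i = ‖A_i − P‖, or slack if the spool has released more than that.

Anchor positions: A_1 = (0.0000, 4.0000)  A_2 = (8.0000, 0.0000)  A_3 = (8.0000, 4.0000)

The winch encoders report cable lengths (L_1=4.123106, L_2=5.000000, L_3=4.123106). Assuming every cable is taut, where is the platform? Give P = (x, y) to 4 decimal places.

circle eqns → linear via eq_j − eq_1; set c_j = A_j·A_j − L_j²
c_1 = 0.0000+16.0000−17.0000 = -1.0000
-16.0000·x + 8.0000·y = c_1−c_2 = -40.0000
-16.0000·x + 0.0000·y = c_1−c_3 = -64.0000
solve first two rows → x=4.0000, y=3.0000

(4.0000, 3.0000)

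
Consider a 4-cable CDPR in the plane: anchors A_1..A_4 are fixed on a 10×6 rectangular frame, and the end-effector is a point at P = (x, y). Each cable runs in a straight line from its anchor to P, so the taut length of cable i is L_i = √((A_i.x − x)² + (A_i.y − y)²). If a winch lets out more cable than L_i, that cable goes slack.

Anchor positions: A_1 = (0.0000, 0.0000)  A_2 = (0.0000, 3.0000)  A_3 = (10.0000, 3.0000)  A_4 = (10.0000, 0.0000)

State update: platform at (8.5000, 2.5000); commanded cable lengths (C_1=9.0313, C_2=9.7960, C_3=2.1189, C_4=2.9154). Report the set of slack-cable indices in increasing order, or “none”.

i=1: geometric 8.8600 vs commanded 9.0313 ⇒ slack
i=2: geometric 8.5147 vs commanded 9.7960 ⇒ slack
i=3: geometric 1.5811 vs commanded 2.1189 ⇒ slack
i=4: geometric 2.9155 vs commanded 2.9154 ⇒ taut

1, 2, 3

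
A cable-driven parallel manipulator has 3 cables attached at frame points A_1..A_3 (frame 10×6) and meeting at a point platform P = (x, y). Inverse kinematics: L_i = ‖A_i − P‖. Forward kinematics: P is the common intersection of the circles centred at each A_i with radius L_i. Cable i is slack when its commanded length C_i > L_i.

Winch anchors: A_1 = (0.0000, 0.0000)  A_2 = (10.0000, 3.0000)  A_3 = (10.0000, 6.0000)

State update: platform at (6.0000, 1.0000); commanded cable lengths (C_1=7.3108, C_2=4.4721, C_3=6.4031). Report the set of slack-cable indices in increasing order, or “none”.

cable 1: L_1 = ‖A_1−P‖ = 6.0828;  C_1 = 7.3108 → slack
cable 2: L_2 = ‖A_2−P‖ = 4.4721;  C_2 = 4.4721 → taut
cable 3: L_3 = ‖A_3−P‖ = 6.4031;  C_3 = 6.4031 → taut

1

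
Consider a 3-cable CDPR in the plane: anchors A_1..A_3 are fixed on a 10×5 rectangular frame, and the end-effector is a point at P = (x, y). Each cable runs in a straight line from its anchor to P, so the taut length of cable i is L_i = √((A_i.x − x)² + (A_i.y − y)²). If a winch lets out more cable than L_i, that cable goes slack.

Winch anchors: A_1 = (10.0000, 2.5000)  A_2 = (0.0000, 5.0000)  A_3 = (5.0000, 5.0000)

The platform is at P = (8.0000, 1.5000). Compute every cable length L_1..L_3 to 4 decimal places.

L_1 = √((10.0000−8.0000)² + (2.5000−1.5000)²) = 2.2361
L_2 = √((0.0000−8.0000)² + (5.0000−1.5000)²) = 8.7321
L_3 = √((5.0000−8.0000)² + (5.0000−1.5000)²) = 4.6098

(2.2361, 8.7321, 4.6098)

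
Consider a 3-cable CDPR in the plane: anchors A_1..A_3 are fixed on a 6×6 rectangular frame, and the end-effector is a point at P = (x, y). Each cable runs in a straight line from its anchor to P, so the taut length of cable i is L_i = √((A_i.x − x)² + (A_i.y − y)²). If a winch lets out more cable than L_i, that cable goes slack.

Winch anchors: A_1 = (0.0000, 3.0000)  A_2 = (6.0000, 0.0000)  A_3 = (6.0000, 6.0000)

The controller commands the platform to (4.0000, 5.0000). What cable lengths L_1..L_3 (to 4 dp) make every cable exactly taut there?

(4.4721, 5.3852, 2.2361)

L_1: Δ = A_1−P = (-4.0000, -2.0000) → ‖Δ‖ = √20.0000 = 4.4721
L_2: Δ = A_2−P = (2.0000, -5.0000) → ‖Δ‖ = √29.0000 = 5.3852
L_3: Δ = A_3−P = (2.0000, 1.0000) → ‖Δ‖ = √5.0000 = 2.2361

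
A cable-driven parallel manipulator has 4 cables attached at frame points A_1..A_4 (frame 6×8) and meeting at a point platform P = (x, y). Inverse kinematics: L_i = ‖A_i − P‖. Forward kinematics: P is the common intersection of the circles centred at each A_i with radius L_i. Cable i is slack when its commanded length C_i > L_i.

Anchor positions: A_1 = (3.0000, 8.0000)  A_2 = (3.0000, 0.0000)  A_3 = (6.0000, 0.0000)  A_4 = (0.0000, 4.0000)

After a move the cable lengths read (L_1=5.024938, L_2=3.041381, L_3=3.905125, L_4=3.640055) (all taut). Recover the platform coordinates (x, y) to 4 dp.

circle eqns → linear via eq_j − eq_1; set q_j = A_j·A_j − L_j²
q_1 = 9.0000+64.0000−25.2500 = 47.7500
0.0000·x + 16.0000·y = q_1−q_2 = 48.0000
-6.0000·x + 16.0000·y = q_1−q_3 = 27.0000
6.0000·x + 8.0000·y = q_1−q_4 = 45.0000
solve first two rows → x=3.5000, y=3.0000
check cable 4: ‖A_4−P‖² = 13.2500 ≈ L_4² = 13.2500 ✓

(3.5000, 3.0000)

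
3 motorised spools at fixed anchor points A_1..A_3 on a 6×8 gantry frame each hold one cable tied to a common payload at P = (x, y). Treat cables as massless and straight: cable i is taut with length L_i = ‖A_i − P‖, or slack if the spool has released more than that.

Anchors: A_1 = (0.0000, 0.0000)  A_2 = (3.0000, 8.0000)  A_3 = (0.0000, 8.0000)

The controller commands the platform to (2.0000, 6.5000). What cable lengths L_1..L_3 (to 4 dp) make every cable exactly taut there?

(6.8007, 1.8028, 2.5000)

cable 1: Δx=-2.0000, Δy=-6.5000; L_1 = √(Δx²+Δy²) = 6.8007
cable 2: Δx=1.0000, Δy=1.5000; L_2 = √(Δx²+Δy²) = 1.8028
cable 3: Δx=-2.0000, Δy=1.5000; L_3 = √(Δx²+Δy²) = 2.5000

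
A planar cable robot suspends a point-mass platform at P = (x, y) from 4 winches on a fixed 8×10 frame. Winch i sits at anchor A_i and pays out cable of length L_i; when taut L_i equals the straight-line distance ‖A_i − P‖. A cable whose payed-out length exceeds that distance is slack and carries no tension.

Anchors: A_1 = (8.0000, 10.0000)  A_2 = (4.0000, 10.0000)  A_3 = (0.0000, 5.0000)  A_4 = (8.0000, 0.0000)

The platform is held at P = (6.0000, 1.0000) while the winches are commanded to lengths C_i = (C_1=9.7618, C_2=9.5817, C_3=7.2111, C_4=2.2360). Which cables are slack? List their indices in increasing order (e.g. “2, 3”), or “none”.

1, 2

cable 1: L_1 = ‖A_1−P‖ = 9.2195;  C_1 = 9.7618 → slack
cable 2: L_2 = ‖A_2−P‖ = 9.2195;  C_2 = 9.5817 → slack
cable 3: L_3 = ‖A_3−P‖ = 7.2111;  C_3 = 7.2111 → taut
cable 4: L_4 = ‖A_4−P‖ = 2.2361;  C_4 = 2.2360 → taut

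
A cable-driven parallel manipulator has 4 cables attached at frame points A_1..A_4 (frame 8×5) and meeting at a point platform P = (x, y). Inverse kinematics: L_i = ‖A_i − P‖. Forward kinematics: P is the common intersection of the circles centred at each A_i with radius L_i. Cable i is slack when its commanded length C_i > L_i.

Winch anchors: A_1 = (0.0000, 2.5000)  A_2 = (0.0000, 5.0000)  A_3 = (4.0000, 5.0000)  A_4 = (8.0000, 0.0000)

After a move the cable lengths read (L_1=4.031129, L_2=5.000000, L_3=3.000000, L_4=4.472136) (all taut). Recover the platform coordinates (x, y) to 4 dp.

each cable: (A_i−P)·(A_i−P) = L_i²; let q_i = ‖A_i‖²−L_i²
q_1 = 0.0000+6.2500−16.2500 = -10.0000
row 1: 0.0000x − 5.0000y = -10.0000  (q_2=0.0000)
row 2: -8.0000x − 5.0000y = -42.0000  (q_3=32.0000)
row 3: -16.0000x + 5.0000y = -54.0000  (q_4=44.0000)
Cramer on rows 1–2 → x = 4.0000, y = 2.0000
check cable 4: ‖A_4−P‖² = 20.0000 ≈ L_4² = 20.0000 ✓

(4.0000, 2.0000)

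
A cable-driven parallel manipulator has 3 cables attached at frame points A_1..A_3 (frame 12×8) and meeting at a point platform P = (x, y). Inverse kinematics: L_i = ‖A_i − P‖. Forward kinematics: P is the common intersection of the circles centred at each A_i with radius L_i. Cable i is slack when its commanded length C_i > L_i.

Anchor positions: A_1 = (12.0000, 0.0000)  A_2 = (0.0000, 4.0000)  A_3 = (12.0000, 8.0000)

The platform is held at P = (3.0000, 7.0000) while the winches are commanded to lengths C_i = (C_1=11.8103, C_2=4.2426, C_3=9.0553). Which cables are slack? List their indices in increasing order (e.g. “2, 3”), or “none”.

cable 1: L_1 = ‖A_1−P‖ = 11.4018;  C_1 = 11.8103 → slack
cable 2: L_2 = ‖A_2−P‖ = 4.2426;  C_2 = 4.2426 → taut
cable 3: L_3 = ‖A_3−P‖ = 9.0554;  C_3 = 9.0553 → taut

1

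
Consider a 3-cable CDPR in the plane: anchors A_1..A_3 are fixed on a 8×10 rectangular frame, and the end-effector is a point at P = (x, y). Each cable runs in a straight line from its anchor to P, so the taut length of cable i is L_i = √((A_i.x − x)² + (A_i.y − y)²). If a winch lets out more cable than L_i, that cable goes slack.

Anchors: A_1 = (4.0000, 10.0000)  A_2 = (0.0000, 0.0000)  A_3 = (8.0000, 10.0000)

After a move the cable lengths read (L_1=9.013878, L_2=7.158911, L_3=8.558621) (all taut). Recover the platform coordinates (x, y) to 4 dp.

(7.0000, 1.5000)

circle eqns → linear via eq_j − eq_1; set c_j = A_j·A_j − L_j²
c_1 = 16.0000+100.0000−81.2500 = 34.7500
8.0000·x + 20.0000·y = c_1−c_2 = 86.0000
-8.0000·x + 0.0000·y = c_1−c_3 = -56.0000
solve first two rows → x=7.0000, y=1.5000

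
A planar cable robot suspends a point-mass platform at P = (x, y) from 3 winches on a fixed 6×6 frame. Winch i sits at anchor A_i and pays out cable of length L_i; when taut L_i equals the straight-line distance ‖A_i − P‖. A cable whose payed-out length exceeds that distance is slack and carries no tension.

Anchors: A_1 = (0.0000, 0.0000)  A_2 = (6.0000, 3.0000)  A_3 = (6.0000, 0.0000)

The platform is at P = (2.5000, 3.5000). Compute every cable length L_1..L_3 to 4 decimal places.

(4.3012, 3.5355, 4.9497)

L_1 = √((0.0000−2.5000)² + (0.0000−3.5000)²) = 4.3012
L_2 = √((6.0000−2.5000)² + (3.0000−3.5000)²) = 3.5355
L_3 = √((6.0000−2.5000)² + (0.0000−3.5000)²) = 4.9497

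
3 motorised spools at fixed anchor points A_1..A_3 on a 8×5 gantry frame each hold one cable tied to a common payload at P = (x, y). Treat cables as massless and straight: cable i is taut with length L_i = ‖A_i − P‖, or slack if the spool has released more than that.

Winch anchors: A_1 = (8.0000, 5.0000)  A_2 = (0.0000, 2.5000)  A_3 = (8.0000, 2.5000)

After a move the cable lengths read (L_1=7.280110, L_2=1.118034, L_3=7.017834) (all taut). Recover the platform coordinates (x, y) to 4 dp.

expand ‖A_i−P‖²=L_i² and subtract eq 1 (q_i ≔ ‖A_i‖²−L_i²)
q_1 = 64.0000+25.0000−53.0000 = 36.0000
eq1−eq2 → [16.0000  5.0000]·P = 31.0000
eq1−eq3 → [0.0000  5.0000]·P = 15.0000
2×2 solve → P = (1.0000, 3.0000)

(1.0000, 3.0000)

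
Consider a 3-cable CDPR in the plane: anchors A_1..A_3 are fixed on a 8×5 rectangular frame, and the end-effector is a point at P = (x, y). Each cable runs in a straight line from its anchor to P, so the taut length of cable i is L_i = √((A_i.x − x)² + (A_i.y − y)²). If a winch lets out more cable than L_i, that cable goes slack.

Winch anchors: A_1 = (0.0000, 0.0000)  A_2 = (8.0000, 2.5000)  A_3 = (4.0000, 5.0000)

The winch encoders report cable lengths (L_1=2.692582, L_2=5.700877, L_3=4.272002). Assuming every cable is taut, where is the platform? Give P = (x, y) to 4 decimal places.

circle eqns → linear via eq_j − eq_1; set c_j = A_j·A_j − L_j²
c_1 = 0.0000+0.0000−7.2500 = -7.2500
-16.0000·x − 5.0000·y = c_1−c_2 = -45.0000
-8.0000·x − 10.0000·y = c_1−c_3 = -30.0000
solve first two rows → x=2.5000, y=1.0000

(2.5000, 1.0000)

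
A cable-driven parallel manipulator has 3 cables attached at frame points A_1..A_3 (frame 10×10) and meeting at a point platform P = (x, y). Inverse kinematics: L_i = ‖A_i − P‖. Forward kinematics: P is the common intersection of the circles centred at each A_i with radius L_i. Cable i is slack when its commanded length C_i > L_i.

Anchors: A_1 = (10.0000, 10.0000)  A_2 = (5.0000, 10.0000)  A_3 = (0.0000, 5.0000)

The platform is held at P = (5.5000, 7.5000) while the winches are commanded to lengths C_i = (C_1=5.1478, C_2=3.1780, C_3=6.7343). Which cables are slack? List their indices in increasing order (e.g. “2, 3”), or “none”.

i=1: geometric 5.1478 vs commanded 5.1478 ⇒ taut
i=2: geometric 2.5495 vs commanded 3.1780 ⇒ slack
i=3: geometric 6.0415 vs commanded 6.7343 ⇒ slack

2, 3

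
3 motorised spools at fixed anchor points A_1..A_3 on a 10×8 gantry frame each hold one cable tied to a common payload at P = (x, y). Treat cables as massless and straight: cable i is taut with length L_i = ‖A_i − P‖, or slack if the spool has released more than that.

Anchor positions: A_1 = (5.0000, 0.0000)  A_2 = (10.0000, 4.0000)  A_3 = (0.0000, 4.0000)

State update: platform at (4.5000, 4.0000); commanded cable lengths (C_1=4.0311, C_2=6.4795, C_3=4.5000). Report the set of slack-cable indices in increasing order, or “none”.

2

i=1: geometric 4.0311 vs commanded 4.0311 ⇒ taut
i=2: geometric 5.5000 vs commanded 6.4795 ⇒ slack
i=3: geometric 4.5000 vs commanded 4.5000 ⇒ taut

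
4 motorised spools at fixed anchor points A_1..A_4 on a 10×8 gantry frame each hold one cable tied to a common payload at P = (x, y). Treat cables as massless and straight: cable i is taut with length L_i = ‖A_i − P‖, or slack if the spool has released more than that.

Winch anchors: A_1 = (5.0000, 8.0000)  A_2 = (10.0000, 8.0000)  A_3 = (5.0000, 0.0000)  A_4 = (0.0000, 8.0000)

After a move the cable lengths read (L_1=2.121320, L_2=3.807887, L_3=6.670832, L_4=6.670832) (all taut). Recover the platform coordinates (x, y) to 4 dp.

expand ‖A_i−P‖²=L_i² and subtract eq 1 (k_i ≔ ‖A_i‖²−L_i²)
k_1 = 25.0000+64.0000−4.5000 = 84.5000
eq1−eq2 → [-10.0000  0.0000]·P = -65.0000
eq1−eq3 → [0.0000  16.0000]·P = 104.0000
eq1−eq4 → [10.0000  0.0000]·P = 65.0000
2×2 solve → P = (6.5000, 6.5000)
check cable 4: ‖A_4−P‖² = 44.5000 ≈ L_4² = 44.5000 ✓

(6.5000, 6.5000)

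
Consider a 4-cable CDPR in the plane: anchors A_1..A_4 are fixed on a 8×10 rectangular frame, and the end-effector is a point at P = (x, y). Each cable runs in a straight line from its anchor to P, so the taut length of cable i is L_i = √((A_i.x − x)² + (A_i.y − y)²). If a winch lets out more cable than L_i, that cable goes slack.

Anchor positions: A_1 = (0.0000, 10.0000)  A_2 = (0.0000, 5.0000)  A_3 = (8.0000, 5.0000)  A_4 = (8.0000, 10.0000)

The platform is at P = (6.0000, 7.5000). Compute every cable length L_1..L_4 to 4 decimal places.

L_1: Δ = A_1−P = (-6.0000, 2.5000) → ‖Δ‖ = √42.2500 = 6.5000
L_2: Δ = A_2−P = (-6.0000, -2.5000) → ‖Δ‖ = √42.2500 = 6.5000
L_3: Δ = A_3−P = (2.0000, -2.5000) → ‖Δ‖ = √10.2500 = 3.2016
L_4: Δ = A_4−P = (2.0000, 2.5000) → ‖Δ‖ = √10.2500 = 3.2016

(6.5000, 6.5000, 3.2016, 3.2016)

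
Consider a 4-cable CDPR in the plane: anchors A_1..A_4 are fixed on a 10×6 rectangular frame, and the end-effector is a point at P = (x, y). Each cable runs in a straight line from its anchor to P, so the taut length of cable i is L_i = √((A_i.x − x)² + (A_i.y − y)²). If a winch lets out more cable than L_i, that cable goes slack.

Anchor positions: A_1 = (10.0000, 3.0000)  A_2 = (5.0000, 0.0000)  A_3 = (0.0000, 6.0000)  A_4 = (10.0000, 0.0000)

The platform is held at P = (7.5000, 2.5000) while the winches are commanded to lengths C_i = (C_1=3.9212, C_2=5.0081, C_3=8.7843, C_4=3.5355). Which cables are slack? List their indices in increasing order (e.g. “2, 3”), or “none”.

cable 1: √((2.5000)²+(0.5000)²)=2.5495, C_1=3.9212: slack
cable 2: √((-2.5000)²+(-2.5000)²)=3.5355, C_2=5.0081: slack
cable 3: √((-7.5000)²+(3.5000)²)=8.2765, C_3=8.7843: slack
cable 4: √((2.5000)²+(-2.5000)²)=3.5355, C_4=3.5355: taut

1, 2, 3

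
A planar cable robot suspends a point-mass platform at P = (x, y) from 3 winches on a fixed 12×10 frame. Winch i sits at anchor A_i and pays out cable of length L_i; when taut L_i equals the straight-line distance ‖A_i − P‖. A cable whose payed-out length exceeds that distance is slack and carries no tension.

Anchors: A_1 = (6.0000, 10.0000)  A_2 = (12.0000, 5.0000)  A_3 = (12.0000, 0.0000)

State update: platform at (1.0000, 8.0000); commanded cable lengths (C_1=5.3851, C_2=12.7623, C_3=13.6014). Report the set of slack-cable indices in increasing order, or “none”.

2

i=1: geometric 5.3852 vs commanded 5.3851 ⇒ taut
i=2: geometric 11.4018 vs commanded 12.7623 ⇒ slack
i=3: geometric 13.6015 vs commanded 13.6014 ⇒ taut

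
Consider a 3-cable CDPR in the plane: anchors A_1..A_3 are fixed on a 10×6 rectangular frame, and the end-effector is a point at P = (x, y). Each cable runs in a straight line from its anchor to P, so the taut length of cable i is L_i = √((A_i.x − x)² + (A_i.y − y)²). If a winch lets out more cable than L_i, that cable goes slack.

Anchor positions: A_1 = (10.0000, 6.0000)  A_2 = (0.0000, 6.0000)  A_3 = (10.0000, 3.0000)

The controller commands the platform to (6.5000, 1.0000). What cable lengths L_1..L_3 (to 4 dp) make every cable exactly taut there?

(6.1033, 8.2006, 4.0311)

L_1 = √((10.0000−6.5000)² + (6.0000−1.0000)²) = 6.1033
L_2 = √((0.0000−6.5000)² + (6.0000−1.0000)²) = 8.2006
L_3 = √((10.0000−6.5000)² + (3.0000−1.0000)²) = 4.0311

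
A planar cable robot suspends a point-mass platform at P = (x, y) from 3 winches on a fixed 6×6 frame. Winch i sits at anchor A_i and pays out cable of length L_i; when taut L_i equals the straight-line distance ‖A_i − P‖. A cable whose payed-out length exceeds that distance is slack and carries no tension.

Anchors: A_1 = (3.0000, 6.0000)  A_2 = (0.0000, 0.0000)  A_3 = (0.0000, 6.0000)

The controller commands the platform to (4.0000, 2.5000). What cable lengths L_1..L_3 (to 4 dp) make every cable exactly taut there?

(3.6401, 4.7170, 5.3151)

cable 1: Δx=-1.0000, Δy=3.5000; L_1 = √(Δx²+Δy²) = 3.6401
cable 2: Δx=-4.0000, Δy=-2.5000; L_2 = √(Δx²+Δy²) = 4.7170
cable 3: Δx=-4.0000, Δy=3.5000; L_3 = √(Δx²+Δy²) = 5.3151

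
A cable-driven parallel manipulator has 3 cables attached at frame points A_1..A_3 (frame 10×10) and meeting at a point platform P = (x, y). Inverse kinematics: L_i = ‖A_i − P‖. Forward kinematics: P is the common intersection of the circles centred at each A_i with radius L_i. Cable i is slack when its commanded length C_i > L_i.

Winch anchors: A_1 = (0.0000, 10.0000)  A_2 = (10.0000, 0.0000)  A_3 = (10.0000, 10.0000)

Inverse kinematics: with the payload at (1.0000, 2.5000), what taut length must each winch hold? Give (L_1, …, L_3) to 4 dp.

L_1: Δ = A_1−P = (-1.0000, 7.5000) → ‖Δ‖ = √57.2500 = 7.5664
L_2: Δ = A_2−P = (9.0000, -2.5000) → ‖Δ‖ = √87.2500 = 9.3408
L_3: Δ = A_3−P = (9.0000, 7.5000) → ‖Δ‖ = √137.2500 = 11.7154

(7.5664, 9.3408, 11.7154)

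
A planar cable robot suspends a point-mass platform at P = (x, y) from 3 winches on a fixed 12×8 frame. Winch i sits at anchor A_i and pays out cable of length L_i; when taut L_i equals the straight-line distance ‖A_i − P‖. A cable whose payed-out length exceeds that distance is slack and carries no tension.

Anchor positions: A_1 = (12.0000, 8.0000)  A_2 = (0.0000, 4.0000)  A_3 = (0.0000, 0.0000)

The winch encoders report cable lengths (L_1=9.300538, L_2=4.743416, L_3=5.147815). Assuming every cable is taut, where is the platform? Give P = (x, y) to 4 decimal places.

(4.5000, 2.5000)

each cable: (A_i−P)·(A_i−P) = L_i²; let q_i = ‖A_i‖²−L_i²
q_1 = 144.0000+64.0000−86.5000 = 121.5000
row 1: 24.0000x + 8.0000y = 128.0000  (q_2=-6.5000)
row 2: 24.0000x + 16.0000y = 148.0000  (q_3=-26.5000)
Cramer on rows 1–2 → x = 4.5000, y = 2.5000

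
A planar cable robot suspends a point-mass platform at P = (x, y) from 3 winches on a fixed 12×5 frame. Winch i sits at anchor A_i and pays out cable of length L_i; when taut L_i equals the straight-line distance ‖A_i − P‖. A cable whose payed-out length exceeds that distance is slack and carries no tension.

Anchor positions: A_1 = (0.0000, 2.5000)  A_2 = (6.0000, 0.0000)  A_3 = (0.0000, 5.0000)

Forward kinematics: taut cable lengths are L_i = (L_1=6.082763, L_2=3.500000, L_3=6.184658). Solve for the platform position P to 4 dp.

expand ‖A_i−P‖²=L_i² and subtract eq 1 (c_i ≔ ‖A_i‖²−L_i²)
c_1 = 0.0000+6.2500−37.0000 = -30.7500
eq1−eq2 → [-12.0000  5.0000]·P = -54.5000
eq1−eq3 → [0.0000  -5.0000]·P = -17.5000
2×2 solve → P = (6.0000, 3.5000)

(6.0000, 3.5000)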